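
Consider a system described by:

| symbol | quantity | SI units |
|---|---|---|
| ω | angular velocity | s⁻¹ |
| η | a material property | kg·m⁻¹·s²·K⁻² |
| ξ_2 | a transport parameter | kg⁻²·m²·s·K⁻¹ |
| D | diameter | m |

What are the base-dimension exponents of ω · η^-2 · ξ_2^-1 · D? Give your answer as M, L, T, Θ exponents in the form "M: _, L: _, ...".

Collect each base-dimension exponent across the product:
  M: (0) − 2·(1) − (-2) + (0) = 0
  L: (0) − 2·(-1) − (2) + (1) = 1
  T: (-1) − 2·(2) − (1) + (0) = -6
  Θ: (0) − 2·(-2) − (-1) + (0) = 5
So the dimensions are [L T⁻⁶ Θ⁵].

M: 0, L: 1, T: -6, Θ: 5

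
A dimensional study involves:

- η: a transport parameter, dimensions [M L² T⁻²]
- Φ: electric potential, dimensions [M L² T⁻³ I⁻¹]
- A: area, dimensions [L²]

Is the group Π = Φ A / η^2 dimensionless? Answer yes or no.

Sum the exponent of each base dimension across the product:
  M: −2·[η]_M + [Φ]_M + [A]_M = −2·(1) + (1) + (0) = -1
  L: −2·[η]_L + [Φ]_L + [A]_L = −2·(2) + (2) + (2) = 0
  T: −2·[η]_T + [Φ]_T + [A]_T = −2·(-2) + (-3) + (0) = 1
  I: −2·[η]_I + [Φ]_I + [A]_I = −2·(0) + (-1) + (0) = -1
Net dimensions [M⁻¹ T I⁻¹] ≠ [1] — not dimensionless.

no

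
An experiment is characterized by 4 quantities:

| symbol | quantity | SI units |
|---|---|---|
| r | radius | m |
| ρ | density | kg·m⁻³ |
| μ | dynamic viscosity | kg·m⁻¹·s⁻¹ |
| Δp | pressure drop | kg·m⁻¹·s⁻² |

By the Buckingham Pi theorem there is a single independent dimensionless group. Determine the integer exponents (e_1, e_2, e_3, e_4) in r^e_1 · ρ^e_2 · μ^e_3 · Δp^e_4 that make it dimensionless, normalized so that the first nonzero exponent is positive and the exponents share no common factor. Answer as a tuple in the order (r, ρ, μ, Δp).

M: e_1·(0) + e_2·(1) + e_3·(1) + e_4·(1) = 0
L: e_1·(1) + e_2·(-3) + e_3·(-1) + e_4·(-1) = 0
T: e_1·(0) + e_2·(0) + e_3·(-1) + e_4·(-2) = 0
Solving this homogeneous linear system for the smallest-integer solution (first nonzero entry positive) gives (2, 1, -2, 1).

(2, 1, -2, 1)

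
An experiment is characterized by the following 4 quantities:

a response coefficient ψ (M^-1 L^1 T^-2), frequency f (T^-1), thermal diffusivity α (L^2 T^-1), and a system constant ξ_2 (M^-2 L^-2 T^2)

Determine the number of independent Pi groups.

1

There are 4 variables and 3 base dimensions (M, L, T).
The dimension matrix has rank 3.
Independent dimensionless groups: 4 − 3 = 1.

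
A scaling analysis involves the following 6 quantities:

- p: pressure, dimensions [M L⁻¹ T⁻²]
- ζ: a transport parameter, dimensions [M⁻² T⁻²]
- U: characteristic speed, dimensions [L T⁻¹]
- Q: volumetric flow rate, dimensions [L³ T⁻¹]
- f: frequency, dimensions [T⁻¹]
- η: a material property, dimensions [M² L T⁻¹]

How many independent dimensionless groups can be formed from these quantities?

There are 6 variables and 3 base dimensions (M, L, T).
The dimension matrix has rank 3.
Independent dimensionless groups: 6 − 3 = 3.

3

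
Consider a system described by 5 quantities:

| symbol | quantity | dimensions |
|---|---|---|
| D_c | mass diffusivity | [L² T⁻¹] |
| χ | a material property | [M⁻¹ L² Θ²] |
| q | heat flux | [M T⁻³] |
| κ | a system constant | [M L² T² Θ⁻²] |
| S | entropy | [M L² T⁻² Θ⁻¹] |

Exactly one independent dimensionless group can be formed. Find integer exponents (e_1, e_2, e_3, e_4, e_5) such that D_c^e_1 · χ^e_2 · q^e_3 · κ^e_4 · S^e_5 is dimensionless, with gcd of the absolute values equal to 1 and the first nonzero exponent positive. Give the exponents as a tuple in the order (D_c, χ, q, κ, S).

(4, -1, 2, 1, -4)

M: e_1·(0) + e_2·(-1) + e_3·(1) + e_4·(1) + e_5·(1) = 0
L: e_1·(2) + e_2·(2) + e_3·(0) + e_4·(2) + e_5·(2) = 0
T: e_1·(-1) + e_2·(0) + e_3·(-3) + e_4·(2) + e_5·(-2) = 0
Θ: e_1·(0) + e_2·(2) + e_3·(0) + e_4·(-2) + e_5·(-1) = 0
Solving this homogeneous linear system for the smallest-integer solution (first nonzero entry positive) gives (4, -1, 2, 1, -4).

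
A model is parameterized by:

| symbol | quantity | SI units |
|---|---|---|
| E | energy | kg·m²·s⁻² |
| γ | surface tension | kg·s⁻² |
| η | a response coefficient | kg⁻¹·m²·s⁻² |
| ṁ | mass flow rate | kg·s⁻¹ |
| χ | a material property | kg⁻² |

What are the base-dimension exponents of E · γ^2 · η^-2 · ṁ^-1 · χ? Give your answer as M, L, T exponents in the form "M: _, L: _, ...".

Collect each base-dimension exponent across the product:
  M: (1) + 2·(1) − 2·(-1) − (1) + (-2) = 2
  L: (2) + 2·(0) − 2·(2) − (0) + (0) = -2
  T: (-2) + 2·(-2) − 2·(-2) − (-1) + (0) = -1
So the dimensions are [M² L⁻² T⁻¹].

M: 2, L: -2, T: -1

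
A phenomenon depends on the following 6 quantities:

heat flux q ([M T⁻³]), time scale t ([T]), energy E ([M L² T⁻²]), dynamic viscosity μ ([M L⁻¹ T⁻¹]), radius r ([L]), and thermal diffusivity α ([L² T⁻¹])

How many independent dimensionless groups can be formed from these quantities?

There are 6 variables and 3 base dimensions (M, L, T).
The dimension matrix has rank 3.
Independent dimensionless groups: 6 − 3 = 3.

3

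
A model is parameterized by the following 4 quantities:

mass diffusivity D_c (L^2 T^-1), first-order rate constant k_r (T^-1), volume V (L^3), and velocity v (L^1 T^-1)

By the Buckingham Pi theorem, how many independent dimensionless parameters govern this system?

2

There are 4 variables and 2 base dimensions (L, T).
The dimension matrix has rank 2.
Independent dimensionless groups: 4 − 2 = 2.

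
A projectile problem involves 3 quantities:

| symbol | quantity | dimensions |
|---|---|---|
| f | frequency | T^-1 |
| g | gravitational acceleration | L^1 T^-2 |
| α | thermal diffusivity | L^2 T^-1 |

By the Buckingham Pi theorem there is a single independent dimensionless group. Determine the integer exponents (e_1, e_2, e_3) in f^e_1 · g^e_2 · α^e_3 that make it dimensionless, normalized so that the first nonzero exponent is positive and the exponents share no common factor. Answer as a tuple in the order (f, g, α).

L: e_1·(0) + e_2·(1) + e_3·(2) = 0
T: e_1·(-1) + e_2·(-2) + e_3·(-1) = 0
Solving this homogeneous linear system for the smallest-integer solution (first nonzero entry positive) gives (3, -2, 1).

(3, -2, 1)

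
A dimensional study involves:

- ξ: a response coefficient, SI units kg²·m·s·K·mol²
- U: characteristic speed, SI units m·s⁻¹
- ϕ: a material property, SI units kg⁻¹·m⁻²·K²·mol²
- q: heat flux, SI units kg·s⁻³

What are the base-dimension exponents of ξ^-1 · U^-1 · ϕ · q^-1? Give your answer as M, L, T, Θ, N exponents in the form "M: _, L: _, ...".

M: -4, L: -4, T: 3, Θ: 1, N: 0

Collect each base-dimension exponent across the product:
  M: −(2) − (0) + (-1) − (1) = -4
  L: −(1) − (1) + (-2) − (0) = -4
  T: −(1) − (-1) + (0) − (-3) = 3
  Θ: −(1) − (0) + (2) − (0) = 1
  N: −(2) − (0) + (2) − (0) = 0
So the dimensions are [M⁻⁴ L⁻⁴ T³ Θ].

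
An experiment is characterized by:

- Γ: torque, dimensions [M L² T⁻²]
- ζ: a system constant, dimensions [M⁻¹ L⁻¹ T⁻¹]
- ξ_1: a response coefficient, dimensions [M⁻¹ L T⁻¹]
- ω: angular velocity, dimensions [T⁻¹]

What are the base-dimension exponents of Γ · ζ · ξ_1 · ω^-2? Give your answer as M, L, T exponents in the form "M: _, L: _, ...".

M: -1, L: 2, T: -2

Collect each base-dimension exponent across the product:
  M: (1) + (-1) + (-1) − 2·(0) = -1
  L: (2) + (-1) + (1) − 2·(0) = 2
  T: (-2) + (-1) + (-1) − 2·(-1) = -2
So the dimensions are [M⁻¹ L² T⁻²].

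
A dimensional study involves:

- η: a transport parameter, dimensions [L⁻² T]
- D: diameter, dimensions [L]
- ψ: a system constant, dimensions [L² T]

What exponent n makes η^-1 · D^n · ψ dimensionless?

-4

Balance the L exponent: (1)·n from D, plus −(-2) + (2) = 4 from the rest, must sum to zero.
n + 4 = 0, so n = -4.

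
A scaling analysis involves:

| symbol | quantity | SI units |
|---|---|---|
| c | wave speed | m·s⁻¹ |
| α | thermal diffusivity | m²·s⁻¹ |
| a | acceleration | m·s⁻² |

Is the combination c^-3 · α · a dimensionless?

Sum the exponent of each base dimension across the product:
  M: −3·[c]_M + [α]_M + [a]_M = −3·(0) + (0) + (0) = 0
  L: −3·[c]_L + [α]_L + [a]_L = −3·(1) + (2) + (1) = 0
  T: −3·[c]_T + [α]_T + [a]_T = −3·(-1) + (-1) + (-2) = 0
All base exponents vanish — dimensionless.

yes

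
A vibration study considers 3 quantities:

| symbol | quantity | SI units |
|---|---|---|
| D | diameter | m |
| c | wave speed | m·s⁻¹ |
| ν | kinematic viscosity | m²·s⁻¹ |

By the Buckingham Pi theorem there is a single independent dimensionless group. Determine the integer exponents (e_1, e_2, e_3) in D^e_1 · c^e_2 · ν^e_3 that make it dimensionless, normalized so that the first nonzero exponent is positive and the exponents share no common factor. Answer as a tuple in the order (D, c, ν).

(1, 1, -1)

L: e_1·(1) + e_2·(1) + e_3·(2) = 0
T: e_1·(0) + e_2·(-1) + e_3·(-1) = 0
Solving this homogeneous linear system for the smallest-integer solution (first nonzero entry positive) gives (1, 1, -1).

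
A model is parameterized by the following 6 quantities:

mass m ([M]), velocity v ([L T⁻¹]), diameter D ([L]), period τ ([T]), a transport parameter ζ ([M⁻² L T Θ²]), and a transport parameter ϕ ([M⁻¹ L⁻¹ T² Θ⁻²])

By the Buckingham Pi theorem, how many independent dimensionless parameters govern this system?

There are 6 variables and 4 base dimensions (M, L, T, Θ).
The dimension matrix has rank 4.
Independent dimensionless groups: 6 − 4 = 2.

2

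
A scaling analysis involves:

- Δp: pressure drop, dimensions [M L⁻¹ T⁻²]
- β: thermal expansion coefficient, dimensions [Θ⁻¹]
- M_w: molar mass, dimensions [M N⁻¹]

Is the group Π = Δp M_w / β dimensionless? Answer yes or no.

no

Sum the exponent of each base dimension across the product:
  M: [Δp]_M − [β]_M + [M_w]_M = (1) − (0) + (1) = 2
  L: [Δp]_L − [β]_L + [M_w]_L = (-1) − (0) + (0) = -1
  T: [Δp]_T − [β]_T + [M_w]_T = (-2) − (0) + (0) = -2
  Θ: [Δp]_Θ − [β]_Θ + [M_w]_Θ = (0) − (-1) + (0) = 1
  N: [Δp]_N − [β]_N + [M_w]_N = (0) − (0) + (-1) = -1
Net dimensions [M² L⁻¹ T⁻² Θ N⁻¹] ≠ [1] — not dimensionless.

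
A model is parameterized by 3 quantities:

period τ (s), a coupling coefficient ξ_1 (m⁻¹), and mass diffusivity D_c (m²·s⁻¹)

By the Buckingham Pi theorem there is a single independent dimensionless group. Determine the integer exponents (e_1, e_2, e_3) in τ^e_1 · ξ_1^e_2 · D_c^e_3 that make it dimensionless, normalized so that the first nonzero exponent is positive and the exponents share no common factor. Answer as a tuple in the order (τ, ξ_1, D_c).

L: e_1·(0) + e_2·(-1) + e_3·(2) = 0
T: e_1·(1) + e_2·(0) + e_3·(-1) = 0
Solving this homogeneous linear system for the smallest-integer solution (first nonzero entry positive) gives (1, 2, 1).

(1, 2, 1)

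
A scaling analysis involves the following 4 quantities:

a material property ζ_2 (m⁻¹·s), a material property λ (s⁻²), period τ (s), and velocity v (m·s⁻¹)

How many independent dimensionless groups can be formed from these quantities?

2

There are 4 variables and 2 base dimensions (L, T).
The dimension matrix has rank 2.
Independent dimensionless groups: 4 − 2 = 2.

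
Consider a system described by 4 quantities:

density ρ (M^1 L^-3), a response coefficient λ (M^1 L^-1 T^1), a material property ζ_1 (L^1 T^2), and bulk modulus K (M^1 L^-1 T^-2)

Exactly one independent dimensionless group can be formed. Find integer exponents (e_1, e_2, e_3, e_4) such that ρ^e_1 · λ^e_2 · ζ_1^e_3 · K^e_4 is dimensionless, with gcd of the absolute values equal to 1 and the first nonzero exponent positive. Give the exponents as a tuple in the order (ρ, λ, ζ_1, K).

(1, -2, 2, 1)

M: e_1·(1) + e_2·(1) + e_3·(0) + e_4·(1) = 0
L: e_1·(-3) + e_2·(-1) + e_3·(1) + e_4·(-1) = 0
T: e_1·(0) + e_2·(1) + e_3·(2) + e_4·(-2) = 0
Solving this homogeneous linear system for the smallest-integer solution (first nonzero entry positive) gives (1, -2, 2, 1).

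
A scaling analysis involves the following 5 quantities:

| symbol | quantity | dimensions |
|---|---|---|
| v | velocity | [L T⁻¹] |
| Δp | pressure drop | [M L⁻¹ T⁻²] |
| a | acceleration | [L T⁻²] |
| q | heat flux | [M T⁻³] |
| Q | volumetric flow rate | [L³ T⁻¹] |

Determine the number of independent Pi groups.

There are 5 variables and 3 base dimensions (M, L, T).
The dimension matrix has rank 3.
Independent dimensionless groups: 5 − 3 = 2.

2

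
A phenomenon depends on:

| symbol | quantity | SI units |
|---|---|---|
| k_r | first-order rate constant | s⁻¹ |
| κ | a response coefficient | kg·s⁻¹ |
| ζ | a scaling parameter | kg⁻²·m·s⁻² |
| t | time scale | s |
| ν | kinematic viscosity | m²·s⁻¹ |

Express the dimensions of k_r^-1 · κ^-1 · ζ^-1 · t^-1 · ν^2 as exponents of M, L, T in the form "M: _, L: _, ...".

Collect each base-dimension exponent across the product:
  M: −(0) − (1) − (-2) − (0) + 2·(0) = 1
  L: −(0) − (0) − (1) − (0) + 2·(2) = 3
  T: −(-1) − (-1) − (-2) − (1) + 2·(-1) = 1
So the dimensions are [M L³ T].

M: 1, L: 3, T: 1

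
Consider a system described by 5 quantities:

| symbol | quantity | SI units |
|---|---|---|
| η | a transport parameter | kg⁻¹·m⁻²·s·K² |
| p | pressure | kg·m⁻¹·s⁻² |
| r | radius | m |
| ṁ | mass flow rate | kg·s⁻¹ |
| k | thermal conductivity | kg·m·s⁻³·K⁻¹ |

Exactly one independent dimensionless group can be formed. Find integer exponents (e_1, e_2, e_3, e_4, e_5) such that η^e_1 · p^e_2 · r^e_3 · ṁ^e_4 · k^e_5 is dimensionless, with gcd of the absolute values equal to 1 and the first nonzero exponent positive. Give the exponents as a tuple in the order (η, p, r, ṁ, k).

(1, -4, -4, 3, 2)

M: e_1·(-1) + e_2·(1) + e_3·(0) + e_4·(1) + e_5·(1) = 0
L: e_1·(-2) + e_2·(-1) + e_3·(1) + e_4·(0) + e_5·(1) = 0
T: e_1·(1) + e_2·(-2) + e_3·(0) + e_4·(-1) + e_5·(-3) = 0
Θ: e_1·(2) + e_2·(0) + e_3·(0) + e_4·(0) + e_5·(-1) = 0
Solving this homogeneous linear system for the smallest-integer solution (first nonzero entry positive) gives (1, -4, -4, 3, 2).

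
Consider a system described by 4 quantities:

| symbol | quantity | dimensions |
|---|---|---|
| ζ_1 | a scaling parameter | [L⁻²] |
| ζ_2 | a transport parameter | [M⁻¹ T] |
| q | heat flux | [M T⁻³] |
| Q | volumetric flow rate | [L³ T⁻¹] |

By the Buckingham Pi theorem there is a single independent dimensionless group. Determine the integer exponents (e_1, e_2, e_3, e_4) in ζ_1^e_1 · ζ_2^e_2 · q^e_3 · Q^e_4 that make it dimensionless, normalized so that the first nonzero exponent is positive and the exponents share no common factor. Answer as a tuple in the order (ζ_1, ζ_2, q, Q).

(3, -1, -1, 2)

M: e_1·(0) + e_2·(-1) + e_3·(1) + e_4·(0) = 0
L: e_1·(-2) + e_2·(0) + e_3·(0) + e_4·(3) = 0
T: e_1·(0) + e_2·(1) + e_3·(-3) + e_4·(-1) = 0
Solving this homogeneous linear system for the smallest-integer solution (first nonzero entry positive) gives (3, -1, -1, 2).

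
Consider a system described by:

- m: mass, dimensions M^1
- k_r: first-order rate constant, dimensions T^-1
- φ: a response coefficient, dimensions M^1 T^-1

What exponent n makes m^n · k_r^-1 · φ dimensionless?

-1

Balance the M exponent: (1)·n from m, plus −(0) + (1) = 1 from the rest, must sum to zero.
n + 1 = 0, so n = -1.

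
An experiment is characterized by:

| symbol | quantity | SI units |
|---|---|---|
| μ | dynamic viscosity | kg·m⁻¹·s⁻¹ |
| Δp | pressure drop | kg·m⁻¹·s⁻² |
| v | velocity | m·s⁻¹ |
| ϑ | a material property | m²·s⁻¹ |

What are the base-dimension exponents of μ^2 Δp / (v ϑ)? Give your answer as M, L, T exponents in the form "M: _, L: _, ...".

M: 3, L: -6, T: -2

Collect each base-dimension exponent across the product:
  M: 2·(1) + (1) − (0) − (0) = 3
  L: 2·(-1) + (-1) − (1) − (2) = -6
  T: 2·(-1) + (-2) − (-1) − (-1) = -2
So the dimensions are [M³ L⁻⁶ T⁻²].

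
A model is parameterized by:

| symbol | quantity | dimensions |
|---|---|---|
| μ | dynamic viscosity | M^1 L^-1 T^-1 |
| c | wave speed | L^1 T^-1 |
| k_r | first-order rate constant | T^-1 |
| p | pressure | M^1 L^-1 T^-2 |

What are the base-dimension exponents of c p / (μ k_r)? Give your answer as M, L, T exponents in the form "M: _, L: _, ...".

M: 0, L: 1, T: -1

Collect each base-dimension exponent across the product:
  M: −(1) + (0) − (0) + (1) = 0
  L: −(-1) + (1) − (0) + (-1) = 1
  T: −(-1) + (-1) − (-1) + (-2) = -1
So the dimensions are [L T⁻¹].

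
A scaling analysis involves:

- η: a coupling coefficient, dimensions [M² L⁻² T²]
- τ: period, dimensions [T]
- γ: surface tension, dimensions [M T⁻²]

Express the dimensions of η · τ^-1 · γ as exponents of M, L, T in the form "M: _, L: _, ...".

Collect each base-dimension exponent across the product:
  M: (2) − (0) + (1) = 3
  L: (-2) − (0) + (0) = -2
  T: (2) − (1) + (-2) = -1
So the dimensions are [M³ L⁻² T⁻¹].

M: 3, L: -2, T: -1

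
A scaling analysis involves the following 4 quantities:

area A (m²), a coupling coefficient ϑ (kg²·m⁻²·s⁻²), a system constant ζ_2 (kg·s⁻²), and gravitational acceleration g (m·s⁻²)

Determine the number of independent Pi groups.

There are 4 variables and 3 base dimensions (M, L, T).
The dimension matrix has rank 3.
Independent dimensionless groups: 4 − 3 = 1.

1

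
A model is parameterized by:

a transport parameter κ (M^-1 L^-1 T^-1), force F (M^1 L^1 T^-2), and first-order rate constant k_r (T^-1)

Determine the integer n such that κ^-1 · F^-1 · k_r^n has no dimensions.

3

Balance the T exponent: (-1)·n from k_r, plus −(-1) − (-2) = 3 from the rest, must sum to zero.
−n + 3 = 0, so n = 3.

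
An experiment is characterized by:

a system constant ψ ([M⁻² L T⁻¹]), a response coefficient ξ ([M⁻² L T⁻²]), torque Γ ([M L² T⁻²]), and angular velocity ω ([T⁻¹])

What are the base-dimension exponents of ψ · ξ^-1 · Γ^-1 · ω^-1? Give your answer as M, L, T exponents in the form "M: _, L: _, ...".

Collect each base-dimension exponent across the product:
  M: (-2) − (-2) − (1) − (0) = -1
  L: (1) − (1) − (2) − (0) = -2
  T: (-1) − (-2) − (-2) − (-1) = 4
So the dimensions are [M⁻¹ L⁻² T⁴].

M: -1, L: -2, T: 4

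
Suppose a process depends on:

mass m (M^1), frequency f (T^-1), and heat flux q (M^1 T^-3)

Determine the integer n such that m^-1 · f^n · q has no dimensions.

Balance the T exponent: (-1)·n from f, plus −(0) + (-3) = -3 from the rest, must sum to zero.
−n − 3 = 0, so n = -3.

-3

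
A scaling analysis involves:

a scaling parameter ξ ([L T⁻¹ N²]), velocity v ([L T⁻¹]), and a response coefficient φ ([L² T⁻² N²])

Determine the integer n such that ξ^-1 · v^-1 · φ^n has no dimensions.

1

Balance the L exponent: (2)·n from φ, plus −(1) − (1) = -2 from the rest, must sum to zero.
2n − 2 = 0, so n = 1.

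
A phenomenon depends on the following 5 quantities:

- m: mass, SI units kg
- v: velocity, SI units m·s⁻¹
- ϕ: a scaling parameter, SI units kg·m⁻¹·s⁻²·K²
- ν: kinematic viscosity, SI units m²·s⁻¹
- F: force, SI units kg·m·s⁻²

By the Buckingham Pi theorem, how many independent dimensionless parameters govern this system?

1

There are 5 variables and 4 base dimensions (M, L, T, Θ).
The dimension matrix has rank 4.
Independent dimensionless groups: 5 − 4 = 1.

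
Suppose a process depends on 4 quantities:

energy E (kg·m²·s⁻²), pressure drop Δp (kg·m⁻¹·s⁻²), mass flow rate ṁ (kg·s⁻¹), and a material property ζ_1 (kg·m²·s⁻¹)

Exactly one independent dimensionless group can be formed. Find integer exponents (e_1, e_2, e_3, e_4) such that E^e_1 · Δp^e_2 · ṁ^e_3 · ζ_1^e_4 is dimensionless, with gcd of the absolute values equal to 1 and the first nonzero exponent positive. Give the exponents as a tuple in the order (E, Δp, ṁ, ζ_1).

(2, -2, 3, -3)

M: e_1·(1) + e_2·(1) + e_3·(1) + e_4·(1) = 0
L: e_1·(2) + e_2·(-1) + e_3·(0) + e_4·(2) = 0
T: e_1·(-2) + e_2·(-2) + e_3·(-1) + e_4·(-1) = 0
Solving this homogeneous linear system for the smallest-integer solution (first nonzero entry positive) gives (2, -2, 3, -3).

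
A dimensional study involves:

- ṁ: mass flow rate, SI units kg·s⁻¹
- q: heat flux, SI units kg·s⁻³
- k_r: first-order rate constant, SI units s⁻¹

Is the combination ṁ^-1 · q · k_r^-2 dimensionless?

yes

Sum the exponent of each base dimension across the product:
  M: −[ṁ]_M + [q]_M − 2·[k_r]_M = −(1) + (1) − 2·(0) = 0
  L: −[ṁ]_L + [q]_L − 2·[k_r]_L = −(0) + (0) − 2·(0) = 0
  T: −[ṁ]_T + [q]_T − 2·[k_r]_T = −(-1) + (-3) − 2·(-1) = 0
All base exponents vanish — dimensionless.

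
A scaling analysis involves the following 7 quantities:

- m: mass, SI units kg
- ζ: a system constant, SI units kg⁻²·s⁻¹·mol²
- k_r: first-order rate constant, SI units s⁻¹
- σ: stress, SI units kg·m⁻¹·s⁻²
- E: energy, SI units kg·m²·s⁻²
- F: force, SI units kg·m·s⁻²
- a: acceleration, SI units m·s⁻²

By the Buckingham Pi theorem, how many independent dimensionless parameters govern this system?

There are 7 variables and 4 base dimensions (M, L, T, N).
The dimension matrix has rank 4.
Independent dimensionless groups: 7 − 4 = 3.

3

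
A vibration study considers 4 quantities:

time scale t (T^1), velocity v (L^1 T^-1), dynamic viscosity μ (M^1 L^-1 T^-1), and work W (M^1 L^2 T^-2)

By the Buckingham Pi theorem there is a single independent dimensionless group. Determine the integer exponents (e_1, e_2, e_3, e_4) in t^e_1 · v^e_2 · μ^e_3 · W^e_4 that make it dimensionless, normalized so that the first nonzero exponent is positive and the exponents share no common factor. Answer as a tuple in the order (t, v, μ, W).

(2, 3, 1, -1)

M: e_1·(0) + e_2·(0) + e_3·(1) + e_4·(1) = 0
L: e_1·(0) + e_2·(1) + e_3·(-1) + e_4·(2) = 0
T: e_1·(1) + e_2·(-1) + e_3·(-1) + e_4·(-2) = 0
Solving this homogeneous linear system for the smallest-integer solution (first nonzero entry positive) gives (2, 3, 1, -1).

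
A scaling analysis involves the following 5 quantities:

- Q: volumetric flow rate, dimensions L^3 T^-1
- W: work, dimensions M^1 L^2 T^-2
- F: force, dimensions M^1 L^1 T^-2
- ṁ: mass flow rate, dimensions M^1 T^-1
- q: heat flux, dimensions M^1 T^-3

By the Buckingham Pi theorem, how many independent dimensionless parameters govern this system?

2

There are 5 variables and 3 base dimensions (M, L, T).
The dimension matrix has rank 3.
Independent dimensionless groups: 5 − 3 = 2.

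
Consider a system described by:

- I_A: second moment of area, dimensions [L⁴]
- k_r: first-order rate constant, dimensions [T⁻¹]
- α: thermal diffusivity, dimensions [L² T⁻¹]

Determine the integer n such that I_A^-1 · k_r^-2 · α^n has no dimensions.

2

Balance the L exponent: (2)·n from α, plus −(4) − 2·(0) = -4 from the rest, must sum to zero.
2n − 4 = 0, so n = 2.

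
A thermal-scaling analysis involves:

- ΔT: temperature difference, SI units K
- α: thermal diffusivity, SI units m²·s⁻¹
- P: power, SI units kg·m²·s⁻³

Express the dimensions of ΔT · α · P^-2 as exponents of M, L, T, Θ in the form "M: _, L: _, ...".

Collect each base-dimension exponent across the product:
  M: (0) + (0) − 2·(1) = -2
  L: (0) + (2) − 2·(2) = -2
  T: (0) + (-1) − 2·(-3) = 5
  Θ: (1) + (0) − 2·(0) = 1
So the dimensions are [M⁻² L⁻² T⁵ Θ].

M: -2, L: -2, T: 5, Θ: 1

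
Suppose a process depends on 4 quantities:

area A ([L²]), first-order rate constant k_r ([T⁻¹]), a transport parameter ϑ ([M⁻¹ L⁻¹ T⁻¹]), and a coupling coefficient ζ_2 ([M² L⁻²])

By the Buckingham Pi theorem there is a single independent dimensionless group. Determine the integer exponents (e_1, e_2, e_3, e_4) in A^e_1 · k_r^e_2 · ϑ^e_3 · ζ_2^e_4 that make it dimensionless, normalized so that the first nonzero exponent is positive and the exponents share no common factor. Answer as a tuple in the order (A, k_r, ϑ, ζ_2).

M: e_1·(0) + e_2·(0) + e_3·(-1) + e_4·(2) = 0
L: e_1·(2) + e_2·(0) + e_3·(-1) + e_4·(-2) = 0
T: e_1·(0) + e_2·(-1) + e_3·(-1) + e_4·(0) = 0
Solving this homogeneous linear system for the smallest-integer solution (first nonzero entry positive) gives (2, -2, 2, 1).

(2, -2, 2, 1)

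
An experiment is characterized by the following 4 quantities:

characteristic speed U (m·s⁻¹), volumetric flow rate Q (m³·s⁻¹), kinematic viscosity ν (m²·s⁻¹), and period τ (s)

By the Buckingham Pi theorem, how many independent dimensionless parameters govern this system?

2

There are 4 variables and 2 base dimensions (L, T).
The dimension matrix has rank 2.
Independent dimensionless groups: 4 − 2 = 2.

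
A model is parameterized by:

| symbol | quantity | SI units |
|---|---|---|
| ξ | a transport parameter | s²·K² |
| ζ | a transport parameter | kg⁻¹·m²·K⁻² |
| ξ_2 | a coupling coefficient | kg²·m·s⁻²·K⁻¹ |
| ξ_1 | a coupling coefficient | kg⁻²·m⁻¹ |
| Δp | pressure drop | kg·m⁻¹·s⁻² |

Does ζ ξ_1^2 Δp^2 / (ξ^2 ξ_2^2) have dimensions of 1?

Sum the exponent of each base dimension across the product:
  M: −2·[ξ]_M + [ζ]_M − 2·[ξ_2]_M + 2·[ξ_1]_M + 2·[Δp]_M = −2·(0) + (-1) − 2·(2) + 2·(-2) + 2·(1) = -7
  L: −2·[ξ]_L + [ζ]_L − 2·[ξ_2]_L + 2·[ξ_1]_L + 2·[Δp]_L = −2·(0) + (2) − 2·(1) + 2·(-1) + 2·(-1) = -4
  T: −2·[ξ]_T + [ζ]_T − 2·[ξ_2]_T + 2·[ξ_1]_T + 2·[Δp]_T = −2·(2) + (0) − 2·(-2) + 2·(0) + 2·(-2) = -4
  Θ: −2·[ξ]_Θ + [ζ]_Θ − 2·[ξ_2]_Θ + 2·[ξ_1]_Θ + 2·[Δp]_Θ = −2·(2) + (-2) − 2·(-1) + 2·(0) + 2·(0) = -4
Net dimensions [M⁻⁷ L⁻⁴ T⁻⁴ Θ⁻⁴] ≠ [1] — not dimensionless.

no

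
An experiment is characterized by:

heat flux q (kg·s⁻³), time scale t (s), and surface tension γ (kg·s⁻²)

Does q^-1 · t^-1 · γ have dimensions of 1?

Sum the exponent of each base dimension across the product:
  M: −[q]_M − [t]_M + [γ]_M = −(1) − (0) + (1) = 0
  L: −[q]_L − [t]_L + [γ]_L = −(0) − (0) + (0) = 0
  T: −[q]_T − [t]_T + [γ]_T = −(-3) − (1) + (-2) = 0
All base exponents vanish — dimensionless.

yes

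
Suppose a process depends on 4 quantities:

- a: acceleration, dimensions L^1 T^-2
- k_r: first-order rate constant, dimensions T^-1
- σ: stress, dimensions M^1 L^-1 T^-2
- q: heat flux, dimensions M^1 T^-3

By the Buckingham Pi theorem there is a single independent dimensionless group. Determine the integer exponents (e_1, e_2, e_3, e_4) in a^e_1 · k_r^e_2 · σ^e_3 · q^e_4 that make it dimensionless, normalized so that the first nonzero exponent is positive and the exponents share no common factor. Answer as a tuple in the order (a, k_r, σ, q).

M: e_1·(0) + e_2·(0) + e_3·(1) + e_4·(1) = 0
L: e_1·(1) + e_2·(0) + e_3·(-1) + e_4·(0) = 0
T: e_1·(-2) + e_2·(-1) + e_3·(-2) + e_4·(-3) = 0
Solving this homogeneous linear system for the smallest-integer solution (first nonzero entry positive) gives (1, -1, 1, -1).

(1, -1, 1, -1)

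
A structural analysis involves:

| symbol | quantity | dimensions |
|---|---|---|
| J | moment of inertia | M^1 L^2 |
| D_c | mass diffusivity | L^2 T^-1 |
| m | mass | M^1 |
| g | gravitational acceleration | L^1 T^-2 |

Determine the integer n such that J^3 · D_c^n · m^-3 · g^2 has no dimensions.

Balance the L exponent: (2)·n from D_c, plus 3·(2) − 3·(0) + 2·(1) = 8 from the rest, must sum to zero.
2n + 8 = 0, so n = -4.

-4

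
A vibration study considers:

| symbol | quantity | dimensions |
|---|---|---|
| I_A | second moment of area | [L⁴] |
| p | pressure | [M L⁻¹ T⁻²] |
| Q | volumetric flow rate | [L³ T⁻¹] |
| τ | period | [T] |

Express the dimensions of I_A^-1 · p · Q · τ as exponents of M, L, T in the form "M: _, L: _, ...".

Collect each base-dimension exponent across the product:
  M: −(0) + (1) + (0) + (0) = 1
  L: −(4) + (-1) + (3) + (0) = -2
  T: −(0) + (-2) + (-1) + (1) = -2
So the dimensions are [M L⁻² T⁻²].

M: 1, L: -2, T: -2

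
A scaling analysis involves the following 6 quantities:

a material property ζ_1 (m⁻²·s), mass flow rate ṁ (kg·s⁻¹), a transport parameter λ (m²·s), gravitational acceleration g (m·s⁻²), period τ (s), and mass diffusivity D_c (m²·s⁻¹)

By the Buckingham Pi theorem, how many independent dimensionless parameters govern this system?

3

There are 6 variables and 3 base dimensions (M, L, T).
The dimension matrix has rank 3.
Independent dimensionless groups: 6 − 3 = 3.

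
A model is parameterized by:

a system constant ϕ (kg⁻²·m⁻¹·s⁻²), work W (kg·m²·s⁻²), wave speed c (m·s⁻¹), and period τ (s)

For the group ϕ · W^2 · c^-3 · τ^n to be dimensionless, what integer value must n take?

Balance the T exponent: (1)·n from τ, plus (-2) + 2·(-2) − 3·(-1) = -3 from the rest, must sum to zero.
n − 3 = 0, so n = 3.

3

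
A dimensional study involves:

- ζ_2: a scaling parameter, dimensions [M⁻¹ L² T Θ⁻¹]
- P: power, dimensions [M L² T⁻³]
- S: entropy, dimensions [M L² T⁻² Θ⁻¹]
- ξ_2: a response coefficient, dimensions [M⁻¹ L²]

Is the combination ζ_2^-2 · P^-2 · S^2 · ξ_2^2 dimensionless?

yes

Sum the exponent of each base dimension across the product:
  M: −2·[ζ_2]_M − 2·[P]_M + 2·[S]_M + 2·[ξ_2]_M = −2·(-1) − 2·(1) + 2·(1) + 2·(-1) = 0
  L: −2·[ζ_2]_L − 2·[P]_L + 2·[S]_L + 2·[ξ_2]_L = −2·(2) − 2·(2) + 2·(2) + 2·(2) = 0
  T: −2·[ζ_2]_T − 2·[P]_T + 2·[S]_T + 2·[ξ_2]_T = −2·(1) − 2·(-3) + 2·(-2) + 2·(0) = 0
  Θ: −2·[ζ_2]_Θ − 2·[P]_Θ + 2·[S]_Θ + 2·[ξ_2]_Θ = −2·(-1) − 2·(0) + 2·(-1) + 2·(0) = 0
All base exponents vanish — dimensionless.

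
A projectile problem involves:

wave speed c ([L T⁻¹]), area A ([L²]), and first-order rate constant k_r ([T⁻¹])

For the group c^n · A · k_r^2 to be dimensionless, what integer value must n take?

Balance the L exponent: (1)·n from c, plus (2) + 2·(0) = 2 from the rest, must sum to zero.
n + 2 = 0, so n = -2.

-2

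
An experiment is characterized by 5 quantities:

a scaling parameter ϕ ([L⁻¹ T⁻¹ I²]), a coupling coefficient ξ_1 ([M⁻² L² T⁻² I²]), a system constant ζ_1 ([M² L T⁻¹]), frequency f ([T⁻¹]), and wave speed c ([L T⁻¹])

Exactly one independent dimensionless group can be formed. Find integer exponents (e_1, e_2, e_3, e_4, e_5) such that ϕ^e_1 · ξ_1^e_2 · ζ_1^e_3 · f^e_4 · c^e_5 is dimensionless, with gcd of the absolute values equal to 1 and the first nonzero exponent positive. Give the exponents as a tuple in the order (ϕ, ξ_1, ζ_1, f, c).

(1, -1, -1, -2, 4)

M: e_1·(0) + e_2·(-2) + e_3·(2) + e_4·(0) + e_5·(0) = 0
L: e_1·(-1) + e_2·(2) + e_3·(1) + e_4·(0) + e_5·(1) = 0
T: e_1·(-1) + e_2·(-2) + e_3·(-1) + e_4·(-1) + e_5·(-1) = 0
I: e_1·(2) + e_2·(2) + e_3·(0) + e_4·(0) + e_5·(0) = 0
Solving this homogeneous linear system for the smallest-integer solution (first nonzero entry positive) gives (1, -1, -1, -2, 4).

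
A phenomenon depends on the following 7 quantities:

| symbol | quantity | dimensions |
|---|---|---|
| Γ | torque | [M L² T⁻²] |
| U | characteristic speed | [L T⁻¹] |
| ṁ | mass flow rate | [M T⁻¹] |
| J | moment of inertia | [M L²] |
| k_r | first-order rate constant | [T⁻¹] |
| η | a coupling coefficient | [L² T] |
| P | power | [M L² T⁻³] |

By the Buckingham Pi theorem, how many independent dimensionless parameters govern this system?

There are 7 variables and 3 base dimensions (M, L, T).
The dimension matrix has rank 3.
Independent dimensionless groups: 7 − 3 = 4.

4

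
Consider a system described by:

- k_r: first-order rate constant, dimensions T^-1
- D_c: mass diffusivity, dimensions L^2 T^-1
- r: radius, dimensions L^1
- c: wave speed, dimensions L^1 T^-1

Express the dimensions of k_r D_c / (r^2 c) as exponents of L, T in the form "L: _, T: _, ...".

L: -1, T: -1

Collect each base-dimension exponent across the product:
  L: (0) + (2) − 2·(1) − (1) = -1
  T: (-1) + (-1) − 2·(0) − (-1) = -1
So the dimensions are [L⁻¹ T⁻¹].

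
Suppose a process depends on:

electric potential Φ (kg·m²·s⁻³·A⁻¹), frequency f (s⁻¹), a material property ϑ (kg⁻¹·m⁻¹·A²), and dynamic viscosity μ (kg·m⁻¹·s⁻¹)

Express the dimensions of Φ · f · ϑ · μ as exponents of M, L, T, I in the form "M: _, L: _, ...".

M: 1, L: 0, T: -5, I: 1

Collect each base-dimension exponent across the product:
  M: (1) + (0) + (-1) + (1) = 1
  L: (2) + (0) + (-1) + (-1) = 0
  T: (-3) + (-1) + (0) + (-1) = -5
  I: (-1) + (0) + (2) + (0) = 1
So the dimensions are [M T⁻⁵ I].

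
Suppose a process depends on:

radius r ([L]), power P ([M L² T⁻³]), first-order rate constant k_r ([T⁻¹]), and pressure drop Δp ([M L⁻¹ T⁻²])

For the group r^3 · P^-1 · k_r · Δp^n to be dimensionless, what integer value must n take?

Balance the M exponent: (1)·n from Δp, plus 3·(0) − (1) + (0) = -1 from the rest, must sum to zero.
n − 1 = 0, so n = 1.

1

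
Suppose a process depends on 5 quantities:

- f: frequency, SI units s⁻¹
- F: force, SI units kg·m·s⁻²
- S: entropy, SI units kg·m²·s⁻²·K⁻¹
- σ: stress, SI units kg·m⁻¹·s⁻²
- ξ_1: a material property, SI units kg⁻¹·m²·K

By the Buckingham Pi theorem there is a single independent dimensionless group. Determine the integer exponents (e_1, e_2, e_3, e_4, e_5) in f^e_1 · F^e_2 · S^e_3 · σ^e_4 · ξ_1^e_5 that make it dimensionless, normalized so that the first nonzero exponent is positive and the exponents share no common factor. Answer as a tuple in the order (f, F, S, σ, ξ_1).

M: e_1·(0) + e_2·(1) + e_3·(1) + e_4·(1) + e_5·(-1) = 0
L: e_1·(0) + e_2·(1) + e_3·(2) + e_4·(-1) + e_5·(2) = 0
T: e_1·(-1) + e_2·(-2) + e_3·(-2) + e_4·(-2) + e_5·(0) = 0
Θ: e_1·(0) + e_2·(0) + e_3·(-1) + e_4·(0) + e_5·(1) = 0
Solving this homogeneous linear system for the smallest-integer solution (first nonzero entry positive) gives (2, 2, -1, -2, -1).

(2, 2, -1, -2, -1)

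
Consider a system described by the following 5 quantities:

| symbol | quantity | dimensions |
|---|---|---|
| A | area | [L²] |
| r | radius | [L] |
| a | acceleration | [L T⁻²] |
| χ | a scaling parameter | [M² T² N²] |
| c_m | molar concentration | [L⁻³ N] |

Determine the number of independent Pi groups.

1

There are 5 variables and 4 base dimensions (M, L, T, N).
The dimension matrix has rank 4.
Independent dimensionless groups: 5 − 4 = 1.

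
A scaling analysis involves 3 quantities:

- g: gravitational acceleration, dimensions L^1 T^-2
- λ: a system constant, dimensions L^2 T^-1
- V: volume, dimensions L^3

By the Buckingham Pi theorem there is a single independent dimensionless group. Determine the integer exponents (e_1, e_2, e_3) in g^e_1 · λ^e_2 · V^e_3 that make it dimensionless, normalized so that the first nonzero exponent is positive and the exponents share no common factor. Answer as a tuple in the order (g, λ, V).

(1, -2, 1)

L: e_1·(1) + e_2·(2) + e_3·(3) = 0
T: e_1·(-2) + e_2·(-1) + e_3·(0) = 0
Solving this homogeneous linear system for the smallest-integer solution (first nonzero entry positive) gives (1, -2, 1).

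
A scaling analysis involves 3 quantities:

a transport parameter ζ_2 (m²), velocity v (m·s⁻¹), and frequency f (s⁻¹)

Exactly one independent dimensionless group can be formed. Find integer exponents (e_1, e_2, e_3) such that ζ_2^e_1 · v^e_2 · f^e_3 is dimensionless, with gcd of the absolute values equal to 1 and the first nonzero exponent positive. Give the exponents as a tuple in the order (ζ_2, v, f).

L: e_1·(2) + e_2·(1) + e_3·(0) = 0
T: e_1·(0) + e_2·(-1) + e_3·(-1) = 0
Solving this homogeneous linear system for the smallest-integer solution (first nonzero entry positive) gives (1, -2, 2).

(1, -2, 2)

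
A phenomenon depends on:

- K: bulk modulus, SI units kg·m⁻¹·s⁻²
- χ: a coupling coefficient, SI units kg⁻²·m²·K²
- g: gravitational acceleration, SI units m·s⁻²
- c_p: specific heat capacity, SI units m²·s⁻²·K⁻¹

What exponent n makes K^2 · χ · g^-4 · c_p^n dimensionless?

Balance the L exponent: (2)·n from c_p, plus 2·(-1) + (2) − 4·(1) = -4 from the rest, must sum to zero.
2n − 4 = 0, so n = 2.

2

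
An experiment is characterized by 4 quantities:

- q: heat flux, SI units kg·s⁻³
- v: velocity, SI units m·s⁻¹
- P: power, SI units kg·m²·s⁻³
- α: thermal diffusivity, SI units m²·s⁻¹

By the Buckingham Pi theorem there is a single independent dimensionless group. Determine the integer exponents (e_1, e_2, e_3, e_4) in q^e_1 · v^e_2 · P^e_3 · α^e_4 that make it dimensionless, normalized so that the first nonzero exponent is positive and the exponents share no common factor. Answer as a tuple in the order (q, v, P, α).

(1, -2, -1, 2)

M: e_1·(1) + e_2·(0) + e_3·(1) + e_4·(0) = 0
L: e_1·(0) + e_2·(1) + e_3·(2) + e_4·(2) = 0
T: e_1·(-3) + e_2·(-1) + e_3·(-3) + e_4·(-1) = 0
Solving this homogeneous linear system for the smallest-integer solution (first nonzero entry positive) gives (1, -2, -1, 2).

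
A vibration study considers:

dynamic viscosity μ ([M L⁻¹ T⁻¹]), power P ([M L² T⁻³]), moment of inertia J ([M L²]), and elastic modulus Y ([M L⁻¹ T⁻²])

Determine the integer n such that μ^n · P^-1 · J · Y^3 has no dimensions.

Balance the M exponent: (1)·n from μ, plus −(1) + (1) + 3·(1) = 3 from the rest, must sum to zero.
n + 3 = 0, so n = -3.

-3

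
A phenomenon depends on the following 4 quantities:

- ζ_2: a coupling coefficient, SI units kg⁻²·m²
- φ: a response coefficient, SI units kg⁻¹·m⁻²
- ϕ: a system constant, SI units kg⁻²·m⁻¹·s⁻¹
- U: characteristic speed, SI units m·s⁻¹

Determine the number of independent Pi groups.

1

There are 4 variables and 3 base dimensions (M, L, T).
The dimension matrix has rank 3.
Independent dimensionless groups: 4 − 3 = 1.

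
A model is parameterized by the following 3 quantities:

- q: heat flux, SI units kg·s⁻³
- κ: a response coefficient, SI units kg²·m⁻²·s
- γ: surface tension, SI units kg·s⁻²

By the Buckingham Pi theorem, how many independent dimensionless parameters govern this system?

There are 3 variables and 3 base dimensions (M, L, T).
The dimension matrix has rank 3.
Independent dimensionless groups: 3 − 3 = 0.

0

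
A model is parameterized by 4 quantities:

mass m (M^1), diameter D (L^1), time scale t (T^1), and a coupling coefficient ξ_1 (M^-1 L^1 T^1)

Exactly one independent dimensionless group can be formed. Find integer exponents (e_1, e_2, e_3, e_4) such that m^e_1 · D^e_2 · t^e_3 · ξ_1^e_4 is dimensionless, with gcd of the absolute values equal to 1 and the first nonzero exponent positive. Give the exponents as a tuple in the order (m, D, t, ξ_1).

M: e_1·(1) + e_2·(0) + e_3·(0) + e_4·(-1) = 0
L: e_1·(0) + e_2·(1) + e_3·(0) + e_4·(1) = 0
T: e_1·(0) + e_2·(0) + e_3·(1) + e_4·(1) = 0
Solving this homogeneous linear system for the smallest-integer solution (first nonzero entry positive) gives (1, -1, -1, 1).

(1, -1, -1, 1)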